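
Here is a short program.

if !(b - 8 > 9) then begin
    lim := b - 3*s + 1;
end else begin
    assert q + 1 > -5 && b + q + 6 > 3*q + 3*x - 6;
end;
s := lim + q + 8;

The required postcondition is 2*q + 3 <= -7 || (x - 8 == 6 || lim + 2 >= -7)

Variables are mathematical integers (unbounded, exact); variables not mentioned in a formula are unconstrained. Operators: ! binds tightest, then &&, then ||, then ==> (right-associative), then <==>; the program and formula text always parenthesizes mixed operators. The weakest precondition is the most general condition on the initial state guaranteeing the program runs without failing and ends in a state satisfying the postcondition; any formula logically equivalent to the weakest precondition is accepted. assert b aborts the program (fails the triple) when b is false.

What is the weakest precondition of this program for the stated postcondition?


Working backward. After the program, the postcondition 2*q + 3 <= -7 || (x - 8 == 6 || lim + 2 >= -7) must hold; in canonical form it is 2*q <= -10 || x == 14 || lim >= -9.
Before s := lim + q + 8: 2*q <= -10 || x == 14 || lim >= -9
Then branch requires 2*q <= -10 || x == 14 || b >= 3*s - 10; else branch requires q > -6 && b > 2*q + 3*x - 12 && (2*q <= -10 || x == 14 || lim >= -9).
Before the if: ((!(b > 17)) ==> (2*q <= -10 || x == 14 || b >= 3*s - 10)) && (b > 17 ==> (q > -6 && b > 2*q + 3*x - 12 && (2*q <= -10 || x == 14 || lim >= -9)))
Answer: WP = ((!(b > 17)) ==> (2*q <= -10 || x == 14 || b >= 3*s - 10)) && (b > 17 ==> (q > -6 && b > 2*q + 3*x - 12 && (2*q <= -10 || x == 14 || lim >= -9)))


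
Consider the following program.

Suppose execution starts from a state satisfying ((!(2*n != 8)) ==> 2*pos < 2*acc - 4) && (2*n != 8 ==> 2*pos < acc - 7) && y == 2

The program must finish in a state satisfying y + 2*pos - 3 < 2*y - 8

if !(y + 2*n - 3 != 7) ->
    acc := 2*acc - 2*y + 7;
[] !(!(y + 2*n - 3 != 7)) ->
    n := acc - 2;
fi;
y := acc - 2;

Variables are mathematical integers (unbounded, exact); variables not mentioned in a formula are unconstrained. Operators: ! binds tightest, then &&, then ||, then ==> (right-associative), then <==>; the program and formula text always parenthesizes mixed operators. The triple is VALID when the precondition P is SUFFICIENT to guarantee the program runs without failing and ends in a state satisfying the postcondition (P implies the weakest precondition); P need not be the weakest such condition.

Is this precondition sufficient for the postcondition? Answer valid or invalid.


Working backward. After the program, the postcondition y + 2*pos - 3 < 2*y - 8 must hold; in canonical form it is 2*pos < y - 5.
Before y := acc - 2: 2*pos < acc - 7
Then branch requires 2*pos + 2*y < 2*acc; else branch requires 2*pos < acc - 7.
Before the if: ((!(2*n + y != 10)) ==> 2*pos + 2*y < 2*acc) && (2*n + y != 10 ==> 2*pos < acc - 7)
The weakest precondition is ((!(2*n + y != 10)) ==> 2*pos + 2*y < 2*acc) && (2*n + y != 10 ==> 2*pos < acc - 7).
Check whether ((!(2*n != 8)) ==> 2*pos < 2*acc - 4) && (2*n != 8 ==> 2*pos < acc - 7) && y == 2 implies it.
Every state satisfying the precondition satisfies the weakest precondition: the implication holds.
Answer: valid


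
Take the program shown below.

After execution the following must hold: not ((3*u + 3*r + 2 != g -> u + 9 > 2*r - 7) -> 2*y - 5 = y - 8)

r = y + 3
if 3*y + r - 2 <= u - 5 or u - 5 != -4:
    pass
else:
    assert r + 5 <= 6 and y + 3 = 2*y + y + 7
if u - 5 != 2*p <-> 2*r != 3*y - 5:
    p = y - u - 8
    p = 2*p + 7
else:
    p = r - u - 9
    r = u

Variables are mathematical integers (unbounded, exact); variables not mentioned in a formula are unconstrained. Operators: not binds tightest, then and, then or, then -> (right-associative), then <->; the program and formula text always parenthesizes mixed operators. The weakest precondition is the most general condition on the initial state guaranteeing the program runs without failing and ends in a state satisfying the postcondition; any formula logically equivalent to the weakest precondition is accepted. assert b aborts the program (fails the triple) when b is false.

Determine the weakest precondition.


Working backward. After the program, the postcondition not ((3*u + 3*r + 2 != g -> u + 9 > 2*r - 7) -> 2*y - 5 = y - 8) must hold; in canonical form it is not ((3*r + 3*u != g - 2 -> u > 2*r - 16) -> y = -3).
Then branch requires not ((3*r + 3*u != g - 2 -> u > 2*r - 16) -> y = -3); else branch requires not ((6*u != g - 2 -> u < 16) -> y = -3).
Before the if: ((u != 2*p + 5 <-> 2*r != 3*y - 5) -> (not ((3*r + 3*u != g - 2 -> u > 2*r - 16) -> y = -3))) and ((not (u != 2*p + 5 <-> 2*r != 3*y - 5)) -> (not ((6*u != g - 2 -> u < 16) -> y = -3)))
Then branch requires ((u != 2*p + 5 <-> 2*r != 3*y - 5) -> (not ((3*r + 3*u != g - 2 -> u > 2*r - 16) -> y = -3))) and ((not (u != 2*p + 5 <-> 2*r != 3*y - 5)) -> (not ((6*u != g - 2 -> u < 16) -> y = -3))); else branch requires r <= 1 and 2*y = -4 and ((u != 2*p + 5 <-> 2*r != 3*y - 5) -> (not ((3*r + 3*u != g - 2 -> u > 2*r - 16) -> y = -3))) and ((not (u != 2*p + 5 <-> 2*r != 3*y - 5)) -> (not ((6*u != g - 2 -> u < 16) -> y = -3))).
Before the if: ((r + 3*y <= u - 3 or u != 1) -> (((u != 2*p + 5 <-> 2*r != 3*y - 5) -> (not ((3*r + 3*u != g - 2 -> u > 2*r - 16) -> y = -3))) and ((not (u != 2*p + 5 <-> 2*r != 3*y - 5)) -> (not ((6*u != g - 2 -> u < 16) -> y = -3))))) and ((not (r + 3*y <= u - 3 or u != 1)) -> (r <= 1 and 2*y = -4 and ((u != 2*p + 5 <-> 2*r != 3*y - 5) -> (not ((3*r + 3*u != g - 2 -> u > 2*r - 16) -> y = -3))) and ((not (u != 2*p + 5 <-> 2*r != 3*y - 5)) -> (not ((6*u != g - 2 -> u < 16) -> y = -3)))))
Before r := y + 3: ((4*y <= u - 6 or u != 1) -> (((u != 2*p + 5 <-> y != 11) -> (not ((3*u + 3*y != g - 11 -> u > 2*y - 10) -> y = -3))) and ((not (u != 2*p + 5 <-> y != 11)) -> (not ((6*u != g - 2 -> u < 16) -> y = -3))))) and ((not (4*y <= u - 6 or u != 1)) -> (y <= -2 and 2*y = -4 and ((u != 2*p + 5 <-> y != 11) -> (not ((3*u + 3*y != g - 11 -> u > 2*y - 10) -> y = -3))) and ((not (u != 2*p + 5 <-> y != 11)) -> (not ((6*u != g - 2 -> u < 16) -> y = -3)))))
Answer: WP = ((4*y <= u - 6 or u != 1) -> (((u != 2*p + 5 <-> y != 11) -> (not ((3*u + 3*y != g - 11 -> u > 2*y - 10) -> y = -3))) and ((not (u != 2*p + 5 <-> y != 11)) -> (not ((6*u != g - 2 -> u < 16) -> y = -3))))) and ((not (4*y <= u - 6 or u != 1)) -> (y <= -2 and 2*y = -4 and ((u != 2*p + 5 <-> y != 11) -> (not ((3*u + 3*y != g - 11 -> u > 2*y - 10) -> y = -3))) and ((not (u != 2*p + 5 <-> y != 11)) -> (not ((6*u != g - 2 -> u < 16) -> y = -3)))))


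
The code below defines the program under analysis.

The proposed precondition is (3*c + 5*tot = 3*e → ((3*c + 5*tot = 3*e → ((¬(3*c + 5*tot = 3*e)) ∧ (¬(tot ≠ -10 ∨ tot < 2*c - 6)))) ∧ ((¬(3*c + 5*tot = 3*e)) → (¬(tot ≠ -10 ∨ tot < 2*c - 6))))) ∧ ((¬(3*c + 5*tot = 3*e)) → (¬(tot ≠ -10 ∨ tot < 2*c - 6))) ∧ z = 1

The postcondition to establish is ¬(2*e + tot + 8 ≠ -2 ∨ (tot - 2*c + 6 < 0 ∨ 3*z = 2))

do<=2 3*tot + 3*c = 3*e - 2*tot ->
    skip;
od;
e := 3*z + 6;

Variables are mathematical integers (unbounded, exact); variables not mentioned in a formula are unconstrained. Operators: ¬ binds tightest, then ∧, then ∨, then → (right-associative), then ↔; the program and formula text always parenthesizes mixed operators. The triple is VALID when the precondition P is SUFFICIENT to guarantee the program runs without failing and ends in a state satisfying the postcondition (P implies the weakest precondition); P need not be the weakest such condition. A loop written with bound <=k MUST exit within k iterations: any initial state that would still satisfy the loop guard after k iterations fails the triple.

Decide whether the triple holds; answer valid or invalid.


Working backward. After the program, the postcondition ¬(2*e + tot + 8 ≠ -2 ∨ (tot - 2*c + 6 < 0 ∨ 3*z = 2)) must hold; in canonical form it is ¬(2*e + tot ≠ -10 ∨ tot < 2*c - 6 ∨ 3*z = 2).
Before e := 3*z + 6: ¬(tot + 6*z ≠ -22 ∨ tot < 2*c - 6 ∨ 3*z = 2)
Before the loop (bound <=2), unroll the exhaustion recursion (WP_0 = exit-now case; WP_j = one more guarded iteration, up to j = 2):
  WP_0: (¬(3*c + 5*tot = 3*e)) ∧ (¬(tot + 6*z ≠ -22 ∨ tot < 2*c - 6 ∨ 3*z = 2))
  WP_1: (3*c + 5*tot = 3*e → ((¬(3*c + 5*tot = 3*e)) ∧ (¬(tot + 6*z ≠ -22 ∨ tot < 2*c - 6 ∨ 3*z = 2)))) ∧ ((¬(3*c + 5*tot = 3*e)) → (¬(tot + 6*z ≠ -22 ∨ tot < 2*c - 6 ∨ 3*z = 2)))
  WP_2: (3*c + 5*tot = 3*e → ((3*c + 5*tot = 3*e → ((¬(3*c + 5*tot = 3*e)) ∧ (¬(tot + 6*z ≠ -22 ∨ tot < 2*c - 6 ∨ 3*z = 2)))) ∧ ((¬(3*c + 5*tot = 3*e)) → (¬(tot + 6*z ≠ -22 ∨ tot < 2*c - 6 ∨ 3*z = 2))))) ∧ ((¬(3*c + 5*tot = 3*e)) → (¬(tot + 6*z ≠ -22 ∨ tot < 2*c - 6 ∨ 3*z = 2)))
So before the loop: (3*c + 5*tot = 3*e → ((3*c + 5*tot = 3*e → ((¬(3*c + 5*tot = 3*e)) ∧ (¬(tot + 6*z ≠ -22 ∨ tot < 2*c - 6 ∨ 3*z = 2)))) ∧ ((¬(3*c + 5*tot = 3*e)) → (¬(tot + 6*z ≠ -22 ∨ tot < 2*c - 6 ∨ 3*z = 2))))) ∧ ((¬(3*c + 5*tot = 3*e)) → (¬(tot + 6*z ≠ -22 ∨ tot < 2*c - 6 ∨ 3*z = 2)))
The weakest precondition is (3*c + 5*tot = 3*e → ((3*c + 5*tot = 3*e → ((¬(3*c + 5*tot = 3*e)) ∧ (¬(tot + 6*z ≠ -22 ∨ tot < 2*c - 6 ∨ 3*z = 2)))) ∧ ((¬(3*c + 5*tot = 3*e)) → (¬(tot + 6*z ≠ -22 ∨ tot < 2*c - 6 ∨ 3*z = 2))))) ∧ ((¬(3*c + 5*tot = 3*e)) → (¬(tot + 6*z ≠ -22 ∨ tot < 2*c - 6 ∨ 3*z = 2))).
Check whether (3*c + 5*tot = 3*e → ((3*c + 5*tot = 3*e → ((¬(3*c + 5*tot = 3*e)) ∧ (¬(tot ≠ -10 ∨ tot < 2*c - 6)))) ∧ ((¬(3*c + 5*tot = 3*e)) → (¬(tot ≠ -10 ∨ tot < 2*c - 6))))) ∧ ((¬(3*c + 5*tot = 3*e)) → (¬(tot ≠ -10 ∨ tot < 2*c - 6))) ∧ z = 1 implies it.
Countermodel: at the initial state c = -2, e = 0, tot = -10, z = 1, the precondition holds but the weakest precondition fails.
Answer: invalid


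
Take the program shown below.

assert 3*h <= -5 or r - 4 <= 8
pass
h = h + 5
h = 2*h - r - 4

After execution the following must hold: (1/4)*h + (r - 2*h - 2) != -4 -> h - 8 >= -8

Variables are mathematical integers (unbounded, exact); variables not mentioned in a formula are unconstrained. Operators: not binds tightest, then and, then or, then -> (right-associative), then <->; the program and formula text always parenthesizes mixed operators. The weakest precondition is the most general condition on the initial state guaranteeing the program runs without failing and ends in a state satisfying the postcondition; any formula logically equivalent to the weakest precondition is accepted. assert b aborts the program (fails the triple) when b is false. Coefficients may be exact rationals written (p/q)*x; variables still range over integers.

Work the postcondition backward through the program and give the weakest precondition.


Working backward. After the program, the postcondition (1/4)*h + (r - 2*h - 2) != -4 -> h - 8 >= -8 must hold; in canonical form it is r != (7/4)*h - 2 -> h >= 0.
Before h := 2*h - r - 4: (11/4)*r != (7/2)*h - 9 -> 2*h >= r + 4
Before h := h + 5: (11/4)*r != (7/2)*h + 17/2 -> 2*h >= r - 6
Before skip: (11/4)*r != (7/2)*h + 17/2 -> 2*h >= r - 6
Before assert 3*h <= -5 or r - 4 <= 8: (3*h <= -5 or r <= 12) and ((11/4)*r != (7/2)*h + 17/2 -> 2*h >= r - 6)
Answer: WP = (3*h <= -5 or r <= 12) and ((11/4)*r != (7/2)*h + 17/2 -> 2*h >= r - 6)


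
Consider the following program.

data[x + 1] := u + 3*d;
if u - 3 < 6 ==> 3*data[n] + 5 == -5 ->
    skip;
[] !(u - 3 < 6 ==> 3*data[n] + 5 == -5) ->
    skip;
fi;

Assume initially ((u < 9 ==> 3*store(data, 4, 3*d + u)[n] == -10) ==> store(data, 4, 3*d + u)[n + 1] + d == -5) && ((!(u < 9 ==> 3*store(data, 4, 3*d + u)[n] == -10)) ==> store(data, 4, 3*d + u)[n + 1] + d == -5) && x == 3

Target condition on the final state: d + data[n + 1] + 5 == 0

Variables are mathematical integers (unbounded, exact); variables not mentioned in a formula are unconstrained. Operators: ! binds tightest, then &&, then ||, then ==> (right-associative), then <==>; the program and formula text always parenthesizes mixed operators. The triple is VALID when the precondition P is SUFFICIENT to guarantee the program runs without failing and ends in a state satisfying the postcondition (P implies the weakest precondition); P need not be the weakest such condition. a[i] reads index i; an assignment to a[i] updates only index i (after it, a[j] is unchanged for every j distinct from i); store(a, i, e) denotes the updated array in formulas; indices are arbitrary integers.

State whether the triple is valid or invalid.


Working backward. After the program, the postcondition d + data[n + 1] + 5 == 0 must hold; in canonical form it is data[n + 1] + d == -5.
Then branch requires data[n + 1] + d == -5; else branch requires data[n + 1] + d == -5.
Before the if: ((u < 9 ==> 3*data[n] == -10) ==> data[n + 1] + d == -5) && ((!(u < 9 ==> 3*data[n] == -10)) ==> data[n + 1] + d == -5)
Before data[x + 1] := u + 3*d: ((u < 9 ==> 3*store(data, x + 1, 3*d + u)[n] == -10) ==> store(data, x + 1, 3*d + u)[n + 1] + d == -5) && ((!(u < 9 ==> 3*store(data, x + 1, 3*d + u)[n] == -10)) ==> store(data, x + 1, 3*d + u)[n + 1] + d == -5)
The weakest precondition is ((u < 9 ==> 3*store(data, x + 1, 3*d + u)[n] == -10) ==> store(data, x + 1, 3*d + u)[n + 1] + d == -5) && ((!(u < 9 ==> 3*store(data, x + 1, 3*d + u)[n] == -10)) ==> store(data, x + 1, 3*d + u)[n + 1] + d == -5).
Check whether ((u < 9 ==> 3*store(data, 4, 3*d + u)[n] == -10) ==> store(data, 4, 3*d + u)[n + 1] + d == -5) && ((!(u < 9 ==> 3*store(data, 4, 3*d + u)[n] == -10)) ==> store(data, 4, 3*d + u)[n + 1] + d == -5) && x == 3 implies it.
Every state satisfying the precondition satisfies the weakest precondition: the implication holds.
Answer: valid


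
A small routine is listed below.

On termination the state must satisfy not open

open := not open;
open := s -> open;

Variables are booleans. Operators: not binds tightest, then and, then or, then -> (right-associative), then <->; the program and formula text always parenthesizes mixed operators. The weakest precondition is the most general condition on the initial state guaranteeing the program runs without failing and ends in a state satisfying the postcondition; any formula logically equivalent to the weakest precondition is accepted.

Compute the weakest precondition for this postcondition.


Working backward. After the program, not open must hold.
Before open := s -> open: not (s -> open)
Before open := not open: not (s -> (not open))
Answer: WP = not (s -> (not open))


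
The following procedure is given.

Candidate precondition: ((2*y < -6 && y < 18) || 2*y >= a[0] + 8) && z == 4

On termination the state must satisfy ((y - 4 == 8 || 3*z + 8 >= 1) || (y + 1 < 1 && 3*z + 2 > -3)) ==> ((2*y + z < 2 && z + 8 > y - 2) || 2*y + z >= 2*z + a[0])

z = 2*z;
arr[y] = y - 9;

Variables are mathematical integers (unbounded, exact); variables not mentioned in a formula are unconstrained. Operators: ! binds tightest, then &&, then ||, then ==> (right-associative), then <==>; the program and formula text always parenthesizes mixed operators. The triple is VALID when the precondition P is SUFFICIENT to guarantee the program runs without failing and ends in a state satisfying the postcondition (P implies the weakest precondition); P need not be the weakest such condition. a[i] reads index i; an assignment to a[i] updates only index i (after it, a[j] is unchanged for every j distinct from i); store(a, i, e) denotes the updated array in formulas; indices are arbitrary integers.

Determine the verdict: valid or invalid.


Working backward. After the program, the postcondition ((y - 4 == 8 || 3*z + 8 >= 1) || (y + 1 < 1 && 3*z + 2 > -3)) ==> ((2*y + z < 2 && z + 8 > y - 2) || 2*y + z >= 2*z + a[0]) must hold; in canonical form it is (y == 12 || 3*z >= -7 || (y < 0 && 3*z > -5)) ==> ((2*y + z < 2 && z > y - 10) || 2*y >= a[0] + z).
Before arr[y] := y - 9: (y == 12 || 3*z >= -7 || (y < 0 && 3*z > -5)) ==> ((2*y + z < 2 && z > y - 10) || 2*y >= a[0] + z)
Before z := 2*z: (y == 12 || 6*z >= -7 || (y < 0 && 6*z > -5)) ==> ((2*y + 2*z < 2 && 2*z > y - 10) || 2*y >= a[0] + 2*z)
The weakest precondition is (y == 12 || 6*z >= -7 || (y < 0 && 6*z > -5)) ==> ((2*y + 2*z < 2 && 2*z > y - 10) || 2*y >= a[0] + 2*z).
Check whether ((2*y < -6 && y < 18) || 2*y >= a[0] + 8) && z == 4 implies it.
Every state satisfying the precondition satisfies the weakest precondition: the implication holds.
Answer: valid


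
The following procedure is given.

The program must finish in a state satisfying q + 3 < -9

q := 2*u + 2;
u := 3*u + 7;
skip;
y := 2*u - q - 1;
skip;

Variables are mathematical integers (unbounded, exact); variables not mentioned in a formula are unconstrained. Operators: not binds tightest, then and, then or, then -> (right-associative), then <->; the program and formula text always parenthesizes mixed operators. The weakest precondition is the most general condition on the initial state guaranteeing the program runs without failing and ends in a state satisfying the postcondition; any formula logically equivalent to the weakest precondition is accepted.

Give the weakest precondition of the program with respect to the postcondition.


Working backward. After the program, the postcondition q + 3 < -9 must hold; in canonical form it is q < -12.
Before skip: q < -12
Before y := 2*u - q - 1: q < -12
Before skip: q < -12
Before u := 3*u + 7: q < -12
Before q := 2*u + 2: 2*u < -14
Answer: WP = 2*u < -14


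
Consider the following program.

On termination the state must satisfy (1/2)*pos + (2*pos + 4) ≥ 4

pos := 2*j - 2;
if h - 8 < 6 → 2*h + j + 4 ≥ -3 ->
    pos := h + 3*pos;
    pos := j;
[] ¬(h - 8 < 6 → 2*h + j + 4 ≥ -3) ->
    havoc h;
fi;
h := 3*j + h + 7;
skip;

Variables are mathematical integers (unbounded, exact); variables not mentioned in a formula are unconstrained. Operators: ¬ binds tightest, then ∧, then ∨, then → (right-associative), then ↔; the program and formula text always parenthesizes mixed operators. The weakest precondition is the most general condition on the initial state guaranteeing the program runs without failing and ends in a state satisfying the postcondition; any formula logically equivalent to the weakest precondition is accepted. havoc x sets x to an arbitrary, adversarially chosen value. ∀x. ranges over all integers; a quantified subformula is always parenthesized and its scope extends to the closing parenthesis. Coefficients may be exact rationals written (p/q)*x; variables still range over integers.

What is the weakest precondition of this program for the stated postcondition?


Working backward. After the program, the postcondition (1/2)*pos + (2*pos + 4) ≥ 4 must hold; in canonical form it is (5/2)*pos ≥ 0.
Before skip: (5/2)*pos ≥ 0
Before h := 3*j + h + 7: (5/2)*pos ≥ 0
Then branch requires (5/2)*j ≥ 0; else branch requires (5/2)*pos ≥ 0.
Before the if: ((h < 14 → 2*h + j ≥ -7) → (5/2)*j ≥ 0) ∧ ((¬(h < 14 → 2*h + j ≥ -7)) → (5/2)*pos ≥ 0)
Before pos := 2*j - 2: ((h < 14 → 2*h + j ≥ -7) → (5/2)*j ≥ 0) ∧ ((¬(h < 14 → 2*h + j ≥ -7)) → 5*j ≥ 5)
Answer: WP = ((h < 14 → 2*h + j ≥ -7) → (5/2)*j ≥ 0) ∧ ((¬(h < 14 → 2*h + j ≥ -7)) → 5*j ≥ 5)


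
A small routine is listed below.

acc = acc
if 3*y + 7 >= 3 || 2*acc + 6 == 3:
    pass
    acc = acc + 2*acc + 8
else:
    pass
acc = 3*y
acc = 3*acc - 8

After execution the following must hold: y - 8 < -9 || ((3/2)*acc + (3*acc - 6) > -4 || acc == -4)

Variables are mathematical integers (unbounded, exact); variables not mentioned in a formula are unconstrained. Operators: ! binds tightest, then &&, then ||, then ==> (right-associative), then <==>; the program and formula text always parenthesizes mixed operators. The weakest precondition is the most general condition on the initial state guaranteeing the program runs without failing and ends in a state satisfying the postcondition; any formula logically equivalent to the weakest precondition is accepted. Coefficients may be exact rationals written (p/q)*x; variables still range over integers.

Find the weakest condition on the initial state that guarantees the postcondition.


Working backward. After the program, the postcondition y - 8 < -9 || ((3/2)*acc + (3*acc - 6) > -4 || acc == -4) must hold; in canonical form it is y < -1 || (9/2)*acc > 2 || acc == -4.
Before acc := 3*acc - 8: y < -1 || (27/2)*acc > 38 || 3*acc == 4
Before acc := 3*y: y < -1 || (81/2)*y > 38 || 9*y == 4
Then branch requires y < -1 || (81/2)*y > 38 || 9*y == 4; else branch requires y < -1 || (81/2)*y > 38 || 9*y == 4.
Before the if: ((3*y >= -4 || 2*acc == -3) ==> (y < -1 || (81/2)*y > 38 || 9*y == 4)) && ((!(3*y >= -4 || 2*acc == -3)) ==> (y < -1 || (81/2)*y > 38 || 9*y == 4))
Before acc := acc: ((3*y >= -4 || 2*acc == -3) ==> (y < -1 || (81/2)*y > 38 || 9*y == 4)) && ((!(3*y >= -4 || 2*acc == -3)) ==> (y < -1 || (81/2)*y > 38 || 9*y == 4))
Answer: WP = ((3*y >= -4 || 2*acc == -3) ==> (y < -1 || (81/2)*y > 38 || 9*y == 4)) && ((!(3*y >= -4 || 2*acc == -3)) ==> (y < -1 || (81/2)*y > 38 || 9*y == 4))


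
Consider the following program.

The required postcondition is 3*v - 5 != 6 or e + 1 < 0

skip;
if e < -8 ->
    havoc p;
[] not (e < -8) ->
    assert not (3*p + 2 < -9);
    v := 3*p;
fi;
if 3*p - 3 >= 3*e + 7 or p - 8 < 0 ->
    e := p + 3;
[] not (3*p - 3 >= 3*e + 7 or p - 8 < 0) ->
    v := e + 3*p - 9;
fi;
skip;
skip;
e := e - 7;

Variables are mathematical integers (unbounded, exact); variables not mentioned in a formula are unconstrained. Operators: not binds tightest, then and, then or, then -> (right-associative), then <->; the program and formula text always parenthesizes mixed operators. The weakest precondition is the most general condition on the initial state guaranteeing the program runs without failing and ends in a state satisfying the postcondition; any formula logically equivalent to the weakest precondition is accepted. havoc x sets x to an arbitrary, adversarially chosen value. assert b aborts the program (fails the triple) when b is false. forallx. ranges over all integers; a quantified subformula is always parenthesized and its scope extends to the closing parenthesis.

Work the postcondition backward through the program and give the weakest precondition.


Working backward. After the program, the postcondition 3*v - 5 != 6 or e + 1 < 0 must hold; in canonical form it is 3*v != 11 or e < -1.
Before e := e - 7: 3*v != 11 or e < 6
Before skip: 3*v != 11 or e < 6
Before skip: 3*v != 11 or e < 6
Then branch requires 3*v != 11 or p < 3; else branch requires 3*e + 9*p != 38 or e < 6.
Before the if: ((3*p >= 3*e + 10 or p < 8) -> (3*v != 11 or p < 3)) and ((not (3*p >= 3*e + 10 or p < 8)) -> (3*e + 9*p != 38 or e < 6))
Then branch requires forall p_1. (((3*p_1 >= 3*e + 10 or p_1 < 8) -> (3*v != 11 or p_1 < 3)) and ((not (3*p_1 >= 3*e + 10 or p_1 < 8)) -> (3*e + 9*p_1 != 38 or e < 6))); else branch requires (not (3*p < -11)) and ((3*p >= 3*e + 10 or p < 8) -> (9*p != 11 or p < 3)) and ((not (3*p >= 3*e + 10 or p < 8)) -> (3*e + 9*p != 38 or e < 6)).
Before the if: (e < -8 -> (forall p_1. (((3*p_1 >= 3*e + 10 or p_1 < 8) -> (3*v != 11 or p_1 < 3)) and ((not (3*p_1 >= 3*e + 10 or p_1 < 8)) -> (3*e + 9*p_1 != 38 or e < 6))))) and ((not (e < -8)) -> ((not (3*p < -11)) and ((3*p >= 3*e + 10 or p < 8) -> (9*p != 11 or p < 3)) and ((not (3*p >= 3*e + 10 or p < 8)) -> (3*e + 9*p != 38 or e < 6))))
Before skip: (e < -8 -> (forall p_1. (((3*p_1 >= 3*e + 10 or p_1 < 8) -> (3*v != 11 or p_1 < 3)) and ((not (3*p_1 >= 3*e + 10 or p_1 < 8)) -> (3*e + 9*p_1 != 38 or e < 6))))) and ((not (e < -8)) -> ((not (3*p < -11)) and ((3*p >= 3*e + 10 or p < 8) -> (9*p != 11 or p < 3)) and ((not (3*p >= 3*e + 10 or p < 8)) -> (3*e + 9*p != 38 or e < 6))))
Answer: WP = (e < -8 -> (forall p_1. (((3*p_1 >= 3*e + 10 or p_1 < 8) -> (3*v != 11 or p_1 < 3)) and ((not (3*p_1 >= 3*e + 10 or p_1 < 8)) -> (3*e + 9*p_1 != 38 or e < 6))))) and ((not (e < -8)) -> ((not (3*p < -11)) and ((3*p >= 3*e + 10 or p < 8) -> (9*p != 11 or p < 3)) and ((not (3*p >= 3*e + 10 or p < 8)) -> (3*e + 9*p != 38 or e < 6))))


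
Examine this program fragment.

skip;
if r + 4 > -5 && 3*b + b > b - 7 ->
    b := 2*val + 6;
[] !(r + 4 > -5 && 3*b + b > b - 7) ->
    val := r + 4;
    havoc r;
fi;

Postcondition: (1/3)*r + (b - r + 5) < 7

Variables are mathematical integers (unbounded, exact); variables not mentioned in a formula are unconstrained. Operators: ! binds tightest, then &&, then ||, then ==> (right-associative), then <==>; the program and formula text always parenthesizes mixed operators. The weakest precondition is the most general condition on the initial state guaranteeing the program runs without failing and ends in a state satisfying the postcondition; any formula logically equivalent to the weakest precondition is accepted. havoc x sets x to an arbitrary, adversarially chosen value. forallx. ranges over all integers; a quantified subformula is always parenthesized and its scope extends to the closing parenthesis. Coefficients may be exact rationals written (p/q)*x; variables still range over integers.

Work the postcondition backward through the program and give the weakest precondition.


Working backward. After the program, the postcondition (1/3)*r + (b - r + 5) < 7 must hold; in canonical form it is b < (2/3)*r + 2.
Then branch requires 2*val < (2/3)*r - 4; else branch requires forall r_1. b < (2/3)*r_1 + 2.
Before the if: ((r > -9 && 3*b > -7) ==> 2*val < (2/3)*r - 4) && ((!(r > -9 && 3*b > -7)) ==> (forall r_1. b < (2/3)*r_1 + 2))
Before skip: ((r > -9 && 3*b > -7) ==> 2*val < (2/3)*r - 4) && ((!(r > -9 && 3*b > -7)) ==> (forall r_1. b < (2/3)*r_1 + 2))
Answer: WP = ((r > -9 && 3*b > -7) ==> 2*val < (2/3)*r - 4) && ((!(r > -9 && 3*b > -7)) ==> (forall r_1. b < (2/3)*r_1 + 2))


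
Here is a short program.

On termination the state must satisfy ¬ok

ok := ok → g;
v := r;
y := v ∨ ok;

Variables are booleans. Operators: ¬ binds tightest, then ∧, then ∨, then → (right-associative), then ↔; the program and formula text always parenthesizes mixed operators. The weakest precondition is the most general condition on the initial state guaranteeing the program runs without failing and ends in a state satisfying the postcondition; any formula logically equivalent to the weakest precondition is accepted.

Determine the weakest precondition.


Working backward. After the program, ¬ok must hold.
Before y := v ∨ ok: ¬ok
Before v := r: ¬ok
Before ok := ok → g: ¬(ok → g)
Answer: WP = ¬(ok → g)


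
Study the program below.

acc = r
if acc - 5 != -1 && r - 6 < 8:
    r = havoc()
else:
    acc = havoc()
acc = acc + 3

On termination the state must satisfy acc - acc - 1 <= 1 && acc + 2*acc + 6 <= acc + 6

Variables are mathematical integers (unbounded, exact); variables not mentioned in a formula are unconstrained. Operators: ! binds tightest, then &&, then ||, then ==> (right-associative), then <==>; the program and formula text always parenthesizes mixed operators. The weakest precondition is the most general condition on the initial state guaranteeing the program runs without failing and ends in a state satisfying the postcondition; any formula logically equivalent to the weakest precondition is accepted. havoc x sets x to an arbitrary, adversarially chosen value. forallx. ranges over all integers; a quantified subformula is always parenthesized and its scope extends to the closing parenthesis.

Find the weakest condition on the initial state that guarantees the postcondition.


Working backward. After the program, the postcondition acc - acc - 1 <= 1 && acc + 2*acc + 6 <= acc + 6 must hold; in canonical form it is 2*acc <= 0.
Before acc := acc + 3: 2*acc <= -6
Then branch requires 2*acc <= -6; else branch requires forall acc_1. 2*acc_1 <= -6.
Before the if: ((acc != 4 && r < 14) ==> 2*acc <= -6) && ((!(acc != 4 && r < 14)) ==> (forall acc_1. 2*acc_1 <= -6))
Before acc := r: ((r != 4 && r < 14) ==> 2*r <= -6) && ((!(r != 4 && r < 14)) ==> (forall acc_1. 2*acc_1 <= -6))
Answer: WP = ((r != 4 && r < 14) ==> 2*r <= -6) && ((!(r != 4 && r < 14)) ==> (forall acc_1. 2*acc_1 <= -6))


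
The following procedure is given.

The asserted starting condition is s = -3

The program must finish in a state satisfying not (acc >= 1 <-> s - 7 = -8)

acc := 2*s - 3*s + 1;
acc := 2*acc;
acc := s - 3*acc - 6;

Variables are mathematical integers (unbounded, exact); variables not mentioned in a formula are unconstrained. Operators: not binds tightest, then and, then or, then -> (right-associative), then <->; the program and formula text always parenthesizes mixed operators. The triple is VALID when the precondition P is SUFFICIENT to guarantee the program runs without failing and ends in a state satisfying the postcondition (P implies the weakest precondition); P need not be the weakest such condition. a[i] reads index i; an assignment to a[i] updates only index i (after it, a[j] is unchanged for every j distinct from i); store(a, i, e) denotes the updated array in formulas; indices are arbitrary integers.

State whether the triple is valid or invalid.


Working backward. After the program, the postcondition not (acc >= 1 <-> s - 7 = -8) must hold; in canonical form it is not (acc >= 1 <-> s = -1).
Before acc := s - 3*acc - 6: not (s >= 3*acc + 7 <-> s = -1)
Before acc := 2*acc: not (s >= 6*acc + 7 <-> s = -1)
Before acc := 2*s - 3*s + 1: not (7*s >= 13 <-> s = -1)
The weakest precondition is not (7*s >= 13 <-> s = -1).
Check whether s = -3 implies it.
Countermodel: at the initial state s = -3, the precondition holds but the weakest precondition fails.
Answer: invalid


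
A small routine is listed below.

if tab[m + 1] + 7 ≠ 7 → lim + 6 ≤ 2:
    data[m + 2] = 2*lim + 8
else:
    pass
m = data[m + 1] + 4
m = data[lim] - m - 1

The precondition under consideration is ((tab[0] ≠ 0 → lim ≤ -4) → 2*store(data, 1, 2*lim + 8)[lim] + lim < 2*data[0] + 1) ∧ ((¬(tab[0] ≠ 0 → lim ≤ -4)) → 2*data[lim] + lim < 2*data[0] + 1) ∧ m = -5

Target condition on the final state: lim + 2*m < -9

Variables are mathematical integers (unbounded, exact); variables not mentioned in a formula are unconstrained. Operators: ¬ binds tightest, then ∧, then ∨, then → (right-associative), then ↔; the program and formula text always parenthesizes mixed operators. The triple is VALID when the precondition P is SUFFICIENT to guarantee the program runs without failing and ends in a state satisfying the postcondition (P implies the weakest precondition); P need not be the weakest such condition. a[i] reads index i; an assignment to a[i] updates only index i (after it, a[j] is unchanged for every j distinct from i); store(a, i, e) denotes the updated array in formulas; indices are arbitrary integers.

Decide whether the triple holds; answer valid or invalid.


Working backward. After the program, lim + 2*m < -9 must hold.
Before m := data[lim] - m - 1: 2*data[lim] + lim < 2*m - 7
Before m := data[m + 1] + 4: 2*data[lim] + lim < 2*data[m + 1] + 1
Then branch requires 2*store(data, m + 2, 2*lim + 8)[lim] + lim < 2*store(data, m + 2, 2*lim + 8)[m + 1] + 1; else branch requires 2*data[lim] + lim < 2*data[m + 1] + 1.
Before the if: ((tab[m + 1] ≠ 0 → lim ≤ -4) → 2*store(data, m + 2, 2*lim + 8)[lim] + lim < 2*store(data, m + 2, 2*lim + 8)[m + 1] + 1) ∧ ((¬(tab[m + 1] ≠ 0 → lim ≤ -4)) → 2*data[lim] + lim < 2*data[m + 1] + 1)
The weakest precondition is ((tab[m + 1] ≠ 0 → lim ≤ -4) → 2*store(data, m + 2, 2*lim + 8)[lim] + lim < 2*store(data, m + 2, 2*lim + 8)[m + 1] + 1) ∧ ((¬(tab[m + 1] ≠ 0 → lim ≤ -4)) → 2*data[lim] + lim < 2*data[m + 1] + 1).
Check whether ((tab[0] ≠ 0 → lim ≤ -4) → 2*store(data, 1, 2*lim + 8)[lim] + lim < 2*data[0] + 1) ∧ ((¬(tab[0] ≠ 0 → lim ≤ -4)) → 2*data[lim] + lim < 2*data[0] + 1) ∧ m = -5 implies it.
Countermodel: at the initial state data = {[-4] = -4818, [-3] = 3, [0] = 11, [1] = 9, elsewhere 3}, lim = 1, m = -5, tab = {[-4] = 14, [-3] = 2, [0] = 2, [1] = 2, elsewhere 2}, the precondition holds but the weakest precondition fails.
Answer: invalid


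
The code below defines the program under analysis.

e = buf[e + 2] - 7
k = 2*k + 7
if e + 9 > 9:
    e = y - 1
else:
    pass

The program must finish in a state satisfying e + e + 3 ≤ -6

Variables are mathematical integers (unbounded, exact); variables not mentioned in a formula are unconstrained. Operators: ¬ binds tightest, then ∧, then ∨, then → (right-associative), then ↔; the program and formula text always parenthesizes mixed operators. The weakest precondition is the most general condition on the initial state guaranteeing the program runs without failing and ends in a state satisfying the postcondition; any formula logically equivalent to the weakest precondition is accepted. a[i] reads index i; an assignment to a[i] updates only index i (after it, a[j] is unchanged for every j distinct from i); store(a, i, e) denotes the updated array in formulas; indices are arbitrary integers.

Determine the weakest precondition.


Working backward. After the program, the postcondition e + e + 3 ≤ -6 must hold; in canonical form it is 2*e ≤ -9.
Then branch requires 2*y ≤ -7; else branch requires 2*e ≤ -9.
Before the if: (e > 0 → 2*y ≤ -7) ∧ ((¬(e > 0)) → 2*e ≤ -9)
Before k := 2*k + 7: (e > 0 → 2*y ≤ -7) ∧ ((¬(e > 0)) → 2*e ≤ -9)
Before e := buf[e + 2] - 7: (buf[e + 2] > 7 → 2*y ≤ -7) ∧ ((¬(buf[e + 2] > 7)) → 2*buf[e + 2] ≤ 5)
Answer: WP = (buf[e + 2] > 7 → 2*y ≤ -7) ∧ ((¬(buf[e + 2] > 7)) → 2*buf[e + 2] ≤ 5)


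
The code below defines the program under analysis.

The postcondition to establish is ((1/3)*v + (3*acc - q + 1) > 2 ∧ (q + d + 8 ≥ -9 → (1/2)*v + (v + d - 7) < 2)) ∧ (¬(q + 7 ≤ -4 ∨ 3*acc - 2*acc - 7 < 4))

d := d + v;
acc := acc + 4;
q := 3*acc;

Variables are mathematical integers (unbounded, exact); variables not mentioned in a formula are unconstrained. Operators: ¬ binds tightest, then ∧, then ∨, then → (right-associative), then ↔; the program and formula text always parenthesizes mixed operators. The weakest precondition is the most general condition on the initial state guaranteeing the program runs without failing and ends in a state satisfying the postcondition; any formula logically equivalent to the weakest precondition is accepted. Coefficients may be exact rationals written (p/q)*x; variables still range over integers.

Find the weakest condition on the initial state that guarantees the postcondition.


Working backward. After the program, the postcondition ((1/3)*v + (3*acc - q + 1) > 2 ∧ (q + d + 8 ≥ -9 → (1/2)*v + (v + d - 7) < 2)) ∧ (¬(q + 7 ≤ -4 ∨ 3*acc - 2*acc - 7 < 4)) must hold; in canonical form it is 3*acc + (1/3)*v > q + 1 ∧ (d + q ≥ -17 → d + (3/2)*v < 9) ∧ (¬(q ≤ -11 ∨ acc < 11)).
Before q := 3*acc: (1/3)*v > 1 ∧ (3*acc + d ≥ -17 → d + (3/2)*v < 9) ∧ (¬(3*acc ≤ -11 ∨ acc < 11))
Before acc := acc + 4: (1/3)*v > 1 ∧ (3*acc + d ≥ -29 → d + (3/2)*v < 9) ∧ (¬(3*acc ≤ -23 ∨ acc < 7))
Before d := d + v: (1/3)*v > 1 ∧ (3*acc + d + v ≥ -29 → d + (5/2)*v < 9) ∧ (¬(3*acc ≤ -23 ∨ acc < 7))
Answer: WP = (1/3)*v > 1 ∧ (3*acc + d + v ≥ -29 → d + (5/2)*v < 9) ∧ (¬(3*acc ≤ -23 ∨ acc < 7))


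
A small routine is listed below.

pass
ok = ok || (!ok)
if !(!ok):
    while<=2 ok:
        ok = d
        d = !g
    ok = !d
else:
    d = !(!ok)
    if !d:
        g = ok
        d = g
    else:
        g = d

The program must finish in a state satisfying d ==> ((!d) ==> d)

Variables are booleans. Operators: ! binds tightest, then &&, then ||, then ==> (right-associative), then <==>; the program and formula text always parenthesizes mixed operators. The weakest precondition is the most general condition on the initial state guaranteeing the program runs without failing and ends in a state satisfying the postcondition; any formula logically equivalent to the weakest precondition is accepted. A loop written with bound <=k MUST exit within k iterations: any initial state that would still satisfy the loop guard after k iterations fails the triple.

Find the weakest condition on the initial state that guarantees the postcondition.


Working backward. After the program, d ==> ((!d) ==> d) must hold.
Then branch requires (ok ==> ((d ==> (g && ((!g) ==> (g ==> (!g))))) && ((!d) ==> ((!g) ==> (g ==> (!g)))))) && ((!ok) ==> (d ==> ((!d) ==> d))); else branch requires ((!ok) ==> (ok ==> ((!ok) ==> ok))) && (ok ==> (ok ==> ((!ok) ==> ok))).
Before the if: (ok ==> ((ok ==> ((d ==> (g && ((!g) ==> (g ==> (!g))))) && ((!d) ==> ((!g) ==> (g ==> (!g)))))) && ((!ok) ==> (d ==> ((!d) ==> d))))) && ((!ok) ==> (((!ok) ==> (ok ==> ((!ok) ==> ok))) && (ok ==> (ok ==> ((!ok) ==> ok)))))
Before ok := ok || (!ok): (d ==> (g && ((!g) ==> (g ==> (!g))))) && ((!d) ==> ((!g) ==> (g ==> (!g))))
Before skip: (d ==> (g && ((!g) ==> (g ==> (!g))))) && ((!d) ==> ((!g) ==> (g ==> (!g))))
Answer: WP = (d ==> (g && ((!g) ==> (g ==> (!g))))) && ((!d) ==> ((!g) ==> (g ==> (!g))))


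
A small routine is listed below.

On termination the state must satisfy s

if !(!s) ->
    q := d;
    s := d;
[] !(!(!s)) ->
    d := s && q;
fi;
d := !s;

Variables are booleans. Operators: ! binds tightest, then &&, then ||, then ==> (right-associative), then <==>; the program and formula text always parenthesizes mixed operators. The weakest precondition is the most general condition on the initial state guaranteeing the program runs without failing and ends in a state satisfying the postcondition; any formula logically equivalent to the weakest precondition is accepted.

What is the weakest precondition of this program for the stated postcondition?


Working backward. After the program, s must hold.
Before d := !s: s
Then branch requires d; else branch requires s.
Before the if: (s ==> d) && ((!s) ==> s)
Answer: WP = (s ==> d) && ((!s) ==> s)


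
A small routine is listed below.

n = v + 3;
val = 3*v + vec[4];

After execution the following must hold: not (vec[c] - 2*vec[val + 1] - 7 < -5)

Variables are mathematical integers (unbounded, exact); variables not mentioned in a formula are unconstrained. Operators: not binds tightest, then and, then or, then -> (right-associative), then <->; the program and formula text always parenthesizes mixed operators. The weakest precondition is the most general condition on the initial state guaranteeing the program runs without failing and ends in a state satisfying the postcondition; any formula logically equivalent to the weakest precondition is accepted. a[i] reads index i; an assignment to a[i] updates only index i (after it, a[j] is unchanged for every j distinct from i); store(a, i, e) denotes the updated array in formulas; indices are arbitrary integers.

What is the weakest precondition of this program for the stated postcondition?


Working backward. After the program, the postcondition not (vec[c] - 2*vec[val + 1] - 7 < -5) must hold; in canonical form it is not (vec[c] < 2*vec[val + 1] + 2).
Before val := 3*v + vec[4]: not (vec[c] < 2*vec[vec[4] + 3*v + 1] + 2)
Before n := v + 3: not (vec[c] < 2*vec[vec[4] + 3*v + 1] + 2)
Answer: WP = not (vec[c] < 2*vec[vec[4] + 3*v + 1] + 2)


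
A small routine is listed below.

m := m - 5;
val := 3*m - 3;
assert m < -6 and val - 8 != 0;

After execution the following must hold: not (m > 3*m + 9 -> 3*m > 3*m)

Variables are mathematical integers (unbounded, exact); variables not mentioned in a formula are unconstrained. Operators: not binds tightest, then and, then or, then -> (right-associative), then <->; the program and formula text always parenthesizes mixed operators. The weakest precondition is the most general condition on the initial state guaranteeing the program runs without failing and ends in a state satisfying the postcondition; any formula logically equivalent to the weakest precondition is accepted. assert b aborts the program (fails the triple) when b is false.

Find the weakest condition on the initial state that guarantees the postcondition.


Working backward. After the program, the postcondition not (m > 3*m + 9 -> 3*m > 3*m) must hold; in canonical form it is 2*m < -9.
Before assert m < -6 and val - 8 != 0: m < -6 and val != 8 and 2*m < -9
Before val := 3*m - 3: m < -6 and 3*m != 11 and 2*m < -9
Before m := m - 5: m < -1 and 3*m != 26 and 2*m < 1
Answer: WP = m < -1 and 3*m != 26 and 2*m < 1
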